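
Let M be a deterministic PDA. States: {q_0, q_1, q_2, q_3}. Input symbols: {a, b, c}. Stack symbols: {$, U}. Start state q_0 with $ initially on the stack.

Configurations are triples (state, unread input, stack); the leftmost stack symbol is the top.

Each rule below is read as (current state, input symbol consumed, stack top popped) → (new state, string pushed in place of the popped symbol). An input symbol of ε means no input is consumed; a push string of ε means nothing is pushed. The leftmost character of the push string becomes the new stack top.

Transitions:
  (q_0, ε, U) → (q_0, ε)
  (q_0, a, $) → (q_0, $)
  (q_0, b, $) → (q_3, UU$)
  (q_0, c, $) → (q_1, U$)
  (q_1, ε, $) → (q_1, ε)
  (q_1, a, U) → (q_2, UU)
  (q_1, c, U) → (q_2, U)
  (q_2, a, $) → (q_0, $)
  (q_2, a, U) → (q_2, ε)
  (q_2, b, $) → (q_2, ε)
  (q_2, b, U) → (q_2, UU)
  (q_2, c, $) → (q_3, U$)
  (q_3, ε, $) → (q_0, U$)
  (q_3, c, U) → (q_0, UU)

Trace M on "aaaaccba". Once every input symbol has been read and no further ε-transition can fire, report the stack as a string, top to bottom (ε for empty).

U$

(q_0, aaaaccba, $) ⊢ (q_0, aaaccba, $) ⊢ (q_0, aaccba, $) ⊢ (q_0, accba, $) ⊢ (q_0, ccba, $) ⊢ (q_1, cba, U$) ⊢ (q_2, ba, U$) ⊢ (q_2, a, UU$) ⊢ (q_2, ε, U$)
All input consumed in state q_2 with stack U$.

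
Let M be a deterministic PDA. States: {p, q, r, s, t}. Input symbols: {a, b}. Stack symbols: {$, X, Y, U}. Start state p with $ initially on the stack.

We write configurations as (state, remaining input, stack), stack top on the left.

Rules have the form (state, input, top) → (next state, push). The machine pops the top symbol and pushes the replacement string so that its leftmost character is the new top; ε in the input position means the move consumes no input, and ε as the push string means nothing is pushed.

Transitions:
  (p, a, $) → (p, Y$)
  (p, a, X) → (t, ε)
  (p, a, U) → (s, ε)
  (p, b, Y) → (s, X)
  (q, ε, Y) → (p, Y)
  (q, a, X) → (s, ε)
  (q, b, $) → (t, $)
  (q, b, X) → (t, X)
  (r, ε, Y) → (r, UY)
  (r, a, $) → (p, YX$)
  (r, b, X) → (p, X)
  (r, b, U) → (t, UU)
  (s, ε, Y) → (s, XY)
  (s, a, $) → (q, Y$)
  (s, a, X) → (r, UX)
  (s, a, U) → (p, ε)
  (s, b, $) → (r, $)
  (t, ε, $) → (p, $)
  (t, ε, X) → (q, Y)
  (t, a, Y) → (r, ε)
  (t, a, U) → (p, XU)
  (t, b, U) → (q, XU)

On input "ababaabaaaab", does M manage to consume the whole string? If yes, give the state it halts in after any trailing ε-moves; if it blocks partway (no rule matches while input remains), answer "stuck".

(p, ababaabaaaab, $)
  read a, top $: go to p, push Y$ → (p, babaabaaaab, Y$)
  read b, top Y: go to s, push X → (s, abaabaaaab, X$)
  read a, top X: go to r, push UX → (r, baabaaaab, UX$)
  read b, top U: go to t, push UU → (t, aabaaaab, UUX$)
  read a, top U: go to p, push XU → (p, abaaaab, XUUX$)
  read a, top X: go to t, push ε → (t, baaaab, UUX$)
  read b, top U: go to q, push XU → (q, aaaab, XUUX$)
  read a, top X: go to s, push ε → (s, aaab, UUX$)
  read a, top U: go to p, push ε → (p, aab, UX$)
  read a, top U: go to s, push ε → (s, ab, X$)
  read a, top X: go to r, push UX → (r, b, UX$)
  read b, top U: go to t, push UU → (t, ε, UUX$)
All input consumed; M is in state t.

t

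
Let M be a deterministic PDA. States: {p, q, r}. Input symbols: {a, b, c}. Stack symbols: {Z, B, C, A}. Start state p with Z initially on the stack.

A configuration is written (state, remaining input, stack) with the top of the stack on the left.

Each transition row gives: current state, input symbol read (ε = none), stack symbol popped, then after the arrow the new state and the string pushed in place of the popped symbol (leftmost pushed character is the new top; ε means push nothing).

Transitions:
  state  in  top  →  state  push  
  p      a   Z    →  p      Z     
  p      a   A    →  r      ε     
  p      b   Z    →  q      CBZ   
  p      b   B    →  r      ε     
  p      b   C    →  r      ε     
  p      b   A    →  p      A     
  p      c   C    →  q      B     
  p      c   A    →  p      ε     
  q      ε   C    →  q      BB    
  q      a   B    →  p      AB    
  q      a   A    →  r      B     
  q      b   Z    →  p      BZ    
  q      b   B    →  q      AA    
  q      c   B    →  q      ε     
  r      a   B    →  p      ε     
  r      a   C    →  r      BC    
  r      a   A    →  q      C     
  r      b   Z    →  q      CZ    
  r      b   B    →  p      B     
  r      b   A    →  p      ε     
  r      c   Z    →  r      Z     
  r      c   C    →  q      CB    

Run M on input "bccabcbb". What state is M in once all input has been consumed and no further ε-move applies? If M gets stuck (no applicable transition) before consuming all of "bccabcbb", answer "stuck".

(p, bccabcbb, Z)
  read b, top Z: go to q, push CBZ → (q, ccabcbb, CBZ)
  ε-move, top C: go to q, push BB → (q, ccabcbb, BBBZ)
  read c, top B: go to q, push ε → (q, cabcbb, BBZ)
  read c, top B: go to q, push ε → (q, abcbb, BZ)
  read a, top B: go to p, push AB → (p, bcbb, ABZ)
  read b, top A: go to p, push A → (p, cbb, ABZ)
  read c, top A: go to p, push ε → (p, bb, BZ)
  read b, top B: go to r, push ε → (r, b, Z)
  read b, top Z: go to q, push CZ → (q, ε, CZ)
  ε-move, top C: go to q, push BB → (q, ε, BBZ)
All input consumed; M is in state q.

q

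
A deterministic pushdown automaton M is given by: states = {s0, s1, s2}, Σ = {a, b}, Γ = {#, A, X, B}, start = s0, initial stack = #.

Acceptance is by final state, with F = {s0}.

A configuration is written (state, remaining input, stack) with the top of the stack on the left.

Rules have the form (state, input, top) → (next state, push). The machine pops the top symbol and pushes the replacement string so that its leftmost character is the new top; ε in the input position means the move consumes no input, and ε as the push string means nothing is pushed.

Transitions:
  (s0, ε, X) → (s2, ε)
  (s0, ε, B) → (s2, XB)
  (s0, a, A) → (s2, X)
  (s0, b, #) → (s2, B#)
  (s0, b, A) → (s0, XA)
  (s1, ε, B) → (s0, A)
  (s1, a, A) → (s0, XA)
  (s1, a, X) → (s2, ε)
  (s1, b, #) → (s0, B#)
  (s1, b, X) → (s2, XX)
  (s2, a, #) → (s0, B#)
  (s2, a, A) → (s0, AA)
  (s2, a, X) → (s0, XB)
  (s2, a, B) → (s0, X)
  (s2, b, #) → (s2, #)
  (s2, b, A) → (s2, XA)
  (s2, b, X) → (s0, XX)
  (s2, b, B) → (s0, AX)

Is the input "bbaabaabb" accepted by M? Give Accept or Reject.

Accept

(s0, bbaabaabb, #)
  read b, top #: go to s2, push B# → (s2, baabaabb, B#)
  read b, top B: go to s0, push AX → (s0, aabaabb, AX#)
  read a, top A: go to s2, push X → (s2, abaabb, XX#)
  read a, top X: go to s0, push XB → (s0, baabb, XBX#)
  ε-move, top X: go to s2, push ε → (s2, baabb, BX#)
  read b, top B: go to s0, push AX → (s0, aabb, AXX#)
  read a, top A: go to s2, push X → (s2, abb, XXX#)
  read a, top X: go to s0, push XB → (s0, bb, XBXX#)
  ε-move, top X: go to s2, push ε → (s2, bb, BXX#)
  read b, top B: go to s0, push AX → (s0, b, AXXX#)
  read b, top A: go to s0, push XA → (s0, ε, XAXXX#)
All input consumed; state s0 ∈ F.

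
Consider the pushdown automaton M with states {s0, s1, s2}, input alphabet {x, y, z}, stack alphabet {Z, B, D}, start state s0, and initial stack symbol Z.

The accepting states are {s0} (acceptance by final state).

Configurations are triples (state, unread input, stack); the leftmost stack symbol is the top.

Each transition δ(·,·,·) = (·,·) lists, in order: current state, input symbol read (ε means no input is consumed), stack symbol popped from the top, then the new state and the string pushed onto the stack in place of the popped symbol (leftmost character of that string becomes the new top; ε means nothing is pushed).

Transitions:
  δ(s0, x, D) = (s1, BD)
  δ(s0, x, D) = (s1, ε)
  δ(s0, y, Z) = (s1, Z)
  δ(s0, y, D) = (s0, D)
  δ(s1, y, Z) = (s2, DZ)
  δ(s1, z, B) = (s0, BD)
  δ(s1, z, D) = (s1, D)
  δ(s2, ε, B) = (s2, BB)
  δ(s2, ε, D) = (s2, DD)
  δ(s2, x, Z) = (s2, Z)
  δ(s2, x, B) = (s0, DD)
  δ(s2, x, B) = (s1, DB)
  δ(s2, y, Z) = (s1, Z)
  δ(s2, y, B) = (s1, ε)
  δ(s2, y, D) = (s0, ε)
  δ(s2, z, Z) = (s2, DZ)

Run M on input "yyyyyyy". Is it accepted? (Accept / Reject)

Accept

One accepting computation: (s0, yyyyyyy, Z) ⊢ (s1, yyyyyy, Z) ⊢ (s2, yyyyy, DZ) ⊢ (s2, yyyyy, DDZ) ⊢ (s0, yyyy, DZ) ⊢ (s0, yyy, DZ) ⊢ (s0, yy, DZ) ⊢ (s0, y, DZ) ⊢ (s0, ε, DZ)
All input consumed and state s0 ∈ F.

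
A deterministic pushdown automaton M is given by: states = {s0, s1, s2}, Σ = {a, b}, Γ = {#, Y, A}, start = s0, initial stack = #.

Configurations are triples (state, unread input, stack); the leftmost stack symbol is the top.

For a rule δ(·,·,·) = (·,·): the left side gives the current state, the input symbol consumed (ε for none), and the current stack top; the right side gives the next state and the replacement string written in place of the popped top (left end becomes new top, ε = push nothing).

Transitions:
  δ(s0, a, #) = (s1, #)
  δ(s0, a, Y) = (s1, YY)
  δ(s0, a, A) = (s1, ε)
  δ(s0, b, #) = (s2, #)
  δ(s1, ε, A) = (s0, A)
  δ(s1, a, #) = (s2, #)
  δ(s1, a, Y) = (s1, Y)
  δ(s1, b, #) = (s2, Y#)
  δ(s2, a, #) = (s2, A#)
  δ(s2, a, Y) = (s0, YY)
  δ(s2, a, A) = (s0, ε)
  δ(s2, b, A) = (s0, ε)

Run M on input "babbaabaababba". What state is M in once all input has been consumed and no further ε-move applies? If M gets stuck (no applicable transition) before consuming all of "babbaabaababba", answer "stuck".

s2

(s0, babbaabaababba, #)
  read b, top #: go to s2, push # → (s2, abbaabaababba, #)
  read a, top #: go to s2, push A# → (s2, bbaabaababba, A#)
  read b, top A: go to s0, push ε → (s0, baabaababba, #)
  read b, top #: go to s2, push # → (s2, aabaababba, #)
  read a, top #: go to s2, push A# → (s2, abaababba, A#)
  read a, top A: go to s0, push ε → (s0, baababba, #)
  read b, top #: go to s2, push # → (s2, aababba, #)
  read a, top #: go to s2, push A# → (s2, ababba, A#)
  read a, top A: go to s0, push ε → (s0, babba, #)
  read b, top #: go to s2, push # → (s2, abba, #)
  read a, top #: go to s2, push A# → (s2, bba, A#)
  read b, top A: go to s0, push ε → (s0, ba, #)
  read b, top #: go to s2, push # → (s2, a, #)
  read a, top #: go to s2, push A# → (s2, ε, A#)
All input consumed; M is in state s2.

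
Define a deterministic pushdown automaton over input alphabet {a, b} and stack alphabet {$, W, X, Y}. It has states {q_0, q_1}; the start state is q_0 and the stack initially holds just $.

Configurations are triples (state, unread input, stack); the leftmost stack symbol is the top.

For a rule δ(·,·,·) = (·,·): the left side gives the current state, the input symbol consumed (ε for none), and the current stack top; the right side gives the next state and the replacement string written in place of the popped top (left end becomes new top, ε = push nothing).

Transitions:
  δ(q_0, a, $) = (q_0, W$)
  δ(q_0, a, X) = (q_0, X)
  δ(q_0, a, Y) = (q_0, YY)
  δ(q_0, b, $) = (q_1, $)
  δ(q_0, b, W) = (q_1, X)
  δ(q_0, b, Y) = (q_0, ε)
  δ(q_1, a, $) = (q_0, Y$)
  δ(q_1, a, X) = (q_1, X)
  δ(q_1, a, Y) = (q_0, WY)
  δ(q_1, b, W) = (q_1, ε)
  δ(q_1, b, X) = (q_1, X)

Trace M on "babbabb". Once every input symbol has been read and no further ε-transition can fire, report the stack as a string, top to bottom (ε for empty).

(q_0, babbabb, $)
  read b, top $: go to q_1, push $ → (q_1, abbabb, $)
  read a, top $: go to q_0, push Y$ → (q_0, bbabb, Y$)
  read b, top Y: go to q_0, push ε → (q_0, babb, $)
  read b, top $: go to q_1, push $ → (q_1, abb, $)
  read a, top $: go to q_0, push Y$ → (q_0, bb, Y$)
  read b, top Y: go to q_0, push ε → (q_0, b, $)
  read b, top $: go to q_1, push $ → (q_1, ε, $)
All input consumed in state q_1 with stack $.

$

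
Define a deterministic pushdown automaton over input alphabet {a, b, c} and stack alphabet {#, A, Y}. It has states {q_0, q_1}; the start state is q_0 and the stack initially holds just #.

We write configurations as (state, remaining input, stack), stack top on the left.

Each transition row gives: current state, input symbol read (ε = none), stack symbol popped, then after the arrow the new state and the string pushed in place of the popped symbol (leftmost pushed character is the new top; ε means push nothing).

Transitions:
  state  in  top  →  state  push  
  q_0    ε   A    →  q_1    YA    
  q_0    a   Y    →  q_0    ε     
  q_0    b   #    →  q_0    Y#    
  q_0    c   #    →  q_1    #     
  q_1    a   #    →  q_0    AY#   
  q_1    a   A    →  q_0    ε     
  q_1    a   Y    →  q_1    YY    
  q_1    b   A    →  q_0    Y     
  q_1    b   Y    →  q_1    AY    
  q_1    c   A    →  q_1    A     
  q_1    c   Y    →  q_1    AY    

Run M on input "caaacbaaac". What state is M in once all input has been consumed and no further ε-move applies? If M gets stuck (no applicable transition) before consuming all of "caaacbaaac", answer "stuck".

(q_0, caaacbaaac, #)
  read c, top #: go to q_1, push # → (q_1, aaacbaaac, #)
  read a, top #: go to q_0, push AY# → (q_0, aacbaaac, AY#)
  ε-move, top A: go to q_1, push YA → (q_1, aacbaaac, YAY#)
  read a, top Y: go to q_1, push YY → (q_1, acbaaac, YYAY#)
  read a, top Y: go to q_1, push YY → (q_1, cbaaac, YYYAY#)
  read c, top Y: go to q_1, push AY → (q_1, baaac, AYYYAY#)
  read b, top A: go to q_0, push Y → (q_0, aaac, YYYYAY#)
  read a, top Y: go to q_0, push ε → (q_0, aac, YYYAY#)
  read a, top Y: go to q_0, push ε → (q_0, ac, YYAY#)
  read a, top Y: go to q_0, push ε → (q_0, c, YAY#)
No transition for (q_0, c, top Y); M blocks with input c remaining.

stuck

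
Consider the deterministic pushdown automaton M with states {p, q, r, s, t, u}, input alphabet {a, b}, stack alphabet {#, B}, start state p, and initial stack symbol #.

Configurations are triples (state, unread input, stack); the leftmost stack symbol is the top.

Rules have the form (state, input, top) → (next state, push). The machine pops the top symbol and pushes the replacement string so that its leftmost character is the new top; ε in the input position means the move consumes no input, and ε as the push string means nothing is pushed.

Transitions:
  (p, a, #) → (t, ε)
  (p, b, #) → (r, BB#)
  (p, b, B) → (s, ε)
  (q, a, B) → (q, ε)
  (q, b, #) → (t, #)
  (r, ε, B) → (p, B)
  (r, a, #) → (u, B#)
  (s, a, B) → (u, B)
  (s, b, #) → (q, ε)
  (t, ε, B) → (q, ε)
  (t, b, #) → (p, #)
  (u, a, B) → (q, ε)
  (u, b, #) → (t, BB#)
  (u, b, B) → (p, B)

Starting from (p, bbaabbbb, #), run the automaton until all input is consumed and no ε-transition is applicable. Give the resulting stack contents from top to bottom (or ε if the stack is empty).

B#

(p, bbaabbbb, #) ⊢ (r, baabbbb, BB#) ⊢ (p, baabbbb, BB#) ⊢ (s, aabbbb, B#) ⊢ (u, abbbb, B#) ⊢ (q, bbbb, #) ⊢ (t, bbb, #) ⊢ (p, bb, #) ⊢ (r, b, BB#) ⊢ (p, b, BB#) ⊢ (s, ε, B#)
All input consumed in state s with stack B#.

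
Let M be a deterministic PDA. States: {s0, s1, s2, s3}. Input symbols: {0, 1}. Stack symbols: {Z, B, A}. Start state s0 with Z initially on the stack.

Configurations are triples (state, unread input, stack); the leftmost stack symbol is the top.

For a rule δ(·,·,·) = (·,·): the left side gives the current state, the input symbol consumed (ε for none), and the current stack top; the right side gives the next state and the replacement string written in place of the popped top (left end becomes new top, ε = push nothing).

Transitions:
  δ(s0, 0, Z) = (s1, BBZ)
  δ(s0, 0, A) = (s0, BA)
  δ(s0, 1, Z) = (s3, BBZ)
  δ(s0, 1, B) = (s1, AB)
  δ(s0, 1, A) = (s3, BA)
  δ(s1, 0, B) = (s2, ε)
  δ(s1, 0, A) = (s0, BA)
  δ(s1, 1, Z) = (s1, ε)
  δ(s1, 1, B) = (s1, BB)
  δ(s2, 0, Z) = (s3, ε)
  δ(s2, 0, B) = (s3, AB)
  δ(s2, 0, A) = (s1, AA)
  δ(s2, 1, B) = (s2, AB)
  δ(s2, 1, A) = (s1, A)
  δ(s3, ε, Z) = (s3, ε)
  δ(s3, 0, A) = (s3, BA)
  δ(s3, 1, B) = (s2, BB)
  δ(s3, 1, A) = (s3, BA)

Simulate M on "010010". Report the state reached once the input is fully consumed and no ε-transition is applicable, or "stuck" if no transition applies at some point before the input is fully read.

stuck

(s0, 010010, Z)
  read 0, top Z: go to s1, push BBZ → (s1, 10010, BBZ)
  read 1, top B: go to s1, push BB → (s1, 0010, BBBZ)
  read 0, top B: go to s2, push ε → (s2, 010, BBZ)
  read 0, top B: go to s3, push AB → (s3, 10, ABBZ)
  read 1, top A: go to s3, push BA → (s3, 0, BABBZ)
No transition for (s3, 0, top B); M blocks with input 0 remaining.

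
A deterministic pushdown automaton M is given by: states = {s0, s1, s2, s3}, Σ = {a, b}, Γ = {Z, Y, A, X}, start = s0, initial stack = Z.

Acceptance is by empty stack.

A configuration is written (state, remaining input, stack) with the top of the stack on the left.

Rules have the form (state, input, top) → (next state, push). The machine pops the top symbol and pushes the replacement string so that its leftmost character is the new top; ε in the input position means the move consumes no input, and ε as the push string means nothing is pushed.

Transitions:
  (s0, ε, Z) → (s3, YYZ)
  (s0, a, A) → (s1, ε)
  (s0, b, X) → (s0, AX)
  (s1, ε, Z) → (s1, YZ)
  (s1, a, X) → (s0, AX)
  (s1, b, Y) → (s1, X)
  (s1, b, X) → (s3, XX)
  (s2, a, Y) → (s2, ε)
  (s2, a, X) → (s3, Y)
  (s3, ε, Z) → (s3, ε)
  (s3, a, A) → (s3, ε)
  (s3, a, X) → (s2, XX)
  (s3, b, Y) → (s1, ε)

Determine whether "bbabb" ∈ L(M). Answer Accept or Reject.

Reject

(s0, bbabb, Z) ⊢ (s3, bbabb, YYZ) ⊢ (s1, babb, YZ) ⊢ (s1, abb, XZ) ⊢ (s0, bb, AXZ)
No transition applies at (s0, bb, AXZ); input not fully consumed.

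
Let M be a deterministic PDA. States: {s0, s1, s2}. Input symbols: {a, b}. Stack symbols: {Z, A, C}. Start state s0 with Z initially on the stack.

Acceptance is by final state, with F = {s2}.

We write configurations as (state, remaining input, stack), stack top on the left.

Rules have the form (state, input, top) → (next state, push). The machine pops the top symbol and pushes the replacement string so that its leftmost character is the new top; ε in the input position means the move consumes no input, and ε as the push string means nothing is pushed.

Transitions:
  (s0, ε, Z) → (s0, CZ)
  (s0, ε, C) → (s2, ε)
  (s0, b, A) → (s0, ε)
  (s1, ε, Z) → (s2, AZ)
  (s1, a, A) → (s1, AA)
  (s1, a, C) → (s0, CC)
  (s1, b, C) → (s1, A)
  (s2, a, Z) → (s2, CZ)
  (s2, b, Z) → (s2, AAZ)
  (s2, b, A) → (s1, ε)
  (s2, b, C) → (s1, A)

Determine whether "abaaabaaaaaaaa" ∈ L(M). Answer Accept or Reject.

Reject

(s0, abaaabaaaaaaaa, Z)
  ε-move, top Z: go to s0, push CZ → (s0, abaaabaaaaaaaa, CZ)
  ε-move, top C: go to s2, push ε → (s2, abaaabaaaaaaaa, Z)
  read a, top Z: go to s2, push CZ → (s2, baaabaaaaaaaa, CZ)
  read b, top C: go to s1, push A → (s1, aaabaaaaaaaa, AZ)
  read a, top A: go to s1, push AA → (s1, aabaaaaaaaa, AAZ)
  read a, top A: go to s1, push AA → (s1, abaaaaaaaa, AAAZ)
  read a, top A: go to s1, push AA → (s1, baaaaaaaa, AAAAZ)
No transition applies at (s1, baaaaaaaa, AAAAZ); input not fully consumed.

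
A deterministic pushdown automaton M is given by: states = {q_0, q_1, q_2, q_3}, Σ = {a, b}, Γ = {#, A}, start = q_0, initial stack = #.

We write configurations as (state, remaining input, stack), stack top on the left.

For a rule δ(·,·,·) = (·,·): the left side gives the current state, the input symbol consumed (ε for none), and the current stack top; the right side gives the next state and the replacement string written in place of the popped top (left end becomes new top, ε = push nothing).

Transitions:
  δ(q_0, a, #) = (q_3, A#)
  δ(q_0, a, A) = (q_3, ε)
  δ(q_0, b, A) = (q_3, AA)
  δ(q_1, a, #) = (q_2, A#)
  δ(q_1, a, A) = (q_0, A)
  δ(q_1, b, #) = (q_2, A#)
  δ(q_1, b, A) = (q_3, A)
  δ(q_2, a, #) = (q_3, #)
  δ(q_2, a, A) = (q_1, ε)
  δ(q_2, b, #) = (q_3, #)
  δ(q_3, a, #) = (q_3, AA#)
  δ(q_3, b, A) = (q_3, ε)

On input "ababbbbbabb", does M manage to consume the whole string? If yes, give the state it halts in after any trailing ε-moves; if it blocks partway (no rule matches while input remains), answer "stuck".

stuck

(q_0, ababbbbbabb, #)
  read a, top #: go to q_3, push A# → (q_3, babbbbbabb, A#)
  read b, top A: go to q_3, push ε → (q_3, abbbbbabb, #)
  read a, top #: go to q_3, push AA# → (q_3, bbbbbabb, AA#)
  read b, top A: go to q_3, push ε → (q_3, bbbbabb, A#)
  read b, top A: go to q_3, push ε → (q_3, bbbabb, #)
No transition for (q_3, b, top #); M blocks with input bbbabb remaining.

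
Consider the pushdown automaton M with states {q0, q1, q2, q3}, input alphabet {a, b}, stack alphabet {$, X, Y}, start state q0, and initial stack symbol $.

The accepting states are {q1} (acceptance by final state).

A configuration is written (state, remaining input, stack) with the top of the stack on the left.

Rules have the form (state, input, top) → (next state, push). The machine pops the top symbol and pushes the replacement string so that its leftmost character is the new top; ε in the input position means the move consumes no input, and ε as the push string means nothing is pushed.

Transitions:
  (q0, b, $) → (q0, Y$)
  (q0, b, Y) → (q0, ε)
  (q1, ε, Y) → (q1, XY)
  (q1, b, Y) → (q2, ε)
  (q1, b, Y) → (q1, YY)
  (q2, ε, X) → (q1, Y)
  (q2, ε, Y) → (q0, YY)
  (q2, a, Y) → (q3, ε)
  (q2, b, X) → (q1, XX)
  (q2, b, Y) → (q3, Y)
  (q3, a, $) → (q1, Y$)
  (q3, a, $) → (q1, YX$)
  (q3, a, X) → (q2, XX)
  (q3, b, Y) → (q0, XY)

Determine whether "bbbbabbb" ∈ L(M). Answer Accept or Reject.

No computation consumes all input and reaches a final state.

Reject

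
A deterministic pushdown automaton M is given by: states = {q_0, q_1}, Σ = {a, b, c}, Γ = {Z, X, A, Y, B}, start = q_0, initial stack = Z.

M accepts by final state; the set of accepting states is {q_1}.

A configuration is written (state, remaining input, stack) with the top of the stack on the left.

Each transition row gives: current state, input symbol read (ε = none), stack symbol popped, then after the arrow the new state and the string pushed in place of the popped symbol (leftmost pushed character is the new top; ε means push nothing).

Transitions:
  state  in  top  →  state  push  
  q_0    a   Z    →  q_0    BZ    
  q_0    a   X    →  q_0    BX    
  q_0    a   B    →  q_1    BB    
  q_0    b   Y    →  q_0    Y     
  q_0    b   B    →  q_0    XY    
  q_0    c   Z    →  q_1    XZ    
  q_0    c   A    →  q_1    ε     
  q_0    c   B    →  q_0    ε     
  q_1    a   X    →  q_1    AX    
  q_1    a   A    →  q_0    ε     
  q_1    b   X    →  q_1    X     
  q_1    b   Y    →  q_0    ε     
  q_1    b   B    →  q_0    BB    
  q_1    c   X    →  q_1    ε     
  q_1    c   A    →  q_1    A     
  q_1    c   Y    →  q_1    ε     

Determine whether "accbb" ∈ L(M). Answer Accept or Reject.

Accept

(q_0, accbb, Z) ⊢ (q_0, ccbb, BZ) ⊢ (q_0, cbb, Z) ⊢ (q_1, bb, XZ) ⊢ (q_1, b, XZ) ⊢ (q_1, ε, XZ)
All input consumed; state q_1 ∈ F.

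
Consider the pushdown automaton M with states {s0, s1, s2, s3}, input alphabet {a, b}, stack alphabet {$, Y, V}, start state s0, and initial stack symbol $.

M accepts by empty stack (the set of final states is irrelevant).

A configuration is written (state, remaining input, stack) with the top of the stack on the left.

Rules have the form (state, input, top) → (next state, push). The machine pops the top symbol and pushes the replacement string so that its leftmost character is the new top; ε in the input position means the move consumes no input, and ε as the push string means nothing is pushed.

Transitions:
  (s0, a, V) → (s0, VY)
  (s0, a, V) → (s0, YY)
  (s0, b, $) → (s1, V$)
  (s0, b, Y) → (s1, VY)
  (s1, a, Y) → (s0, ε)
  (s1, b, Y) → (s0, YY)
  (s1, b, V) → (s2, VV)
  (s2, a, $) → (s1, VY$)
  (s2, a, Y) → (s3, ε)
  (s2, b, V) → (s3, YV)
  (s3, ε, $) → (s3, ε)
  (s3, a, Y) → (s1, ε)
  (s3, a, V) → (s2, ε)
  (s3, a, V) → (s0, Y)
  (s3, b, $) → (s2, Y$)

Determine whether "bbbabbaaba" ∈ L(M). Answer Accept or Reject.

Reject

No computation consumes all input and empties the stack.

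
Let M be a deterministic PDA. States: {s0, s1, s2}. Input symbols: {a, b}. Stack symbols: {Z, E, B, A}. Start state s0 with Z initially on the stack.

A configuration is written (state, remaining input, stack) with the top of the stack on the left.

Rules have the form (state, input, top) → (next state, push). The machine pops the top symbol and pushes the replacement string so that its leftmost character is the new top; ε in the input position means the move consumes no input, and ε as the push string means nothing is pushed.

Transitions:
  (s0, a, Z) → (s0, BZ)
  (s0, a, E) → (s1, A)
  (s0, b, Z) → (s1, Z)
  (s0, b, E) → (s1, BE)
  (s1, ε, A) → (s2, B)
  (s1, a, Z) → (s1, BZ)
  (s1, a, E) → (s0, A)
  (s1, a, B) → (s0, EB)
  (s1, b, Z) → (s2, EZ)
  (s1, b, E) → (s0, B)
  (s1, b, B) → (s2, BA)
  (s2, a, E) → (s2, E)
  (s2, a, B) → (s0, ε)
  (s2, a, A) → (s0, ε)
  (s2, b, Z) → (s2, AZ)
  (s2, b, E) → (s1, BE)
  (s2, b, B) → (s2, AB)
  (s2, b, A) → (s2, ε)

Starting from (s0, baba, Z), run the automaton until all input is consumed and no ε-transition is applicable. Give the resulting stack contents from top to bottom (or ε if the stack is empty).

AZ

(s0, baba, Z)
  read b, top Z: go to s1, push Z → (s1, aba, Z)
  read a, top Z: go to s1, push BZ → (s1, ba, BZ)
  read b, top B: go to s2, push BA → (s2, a, BAZ)
  read a, top B: go to s0, push ε → (s0, ε, AZ)
All input consumed in state s0 with stack AZ.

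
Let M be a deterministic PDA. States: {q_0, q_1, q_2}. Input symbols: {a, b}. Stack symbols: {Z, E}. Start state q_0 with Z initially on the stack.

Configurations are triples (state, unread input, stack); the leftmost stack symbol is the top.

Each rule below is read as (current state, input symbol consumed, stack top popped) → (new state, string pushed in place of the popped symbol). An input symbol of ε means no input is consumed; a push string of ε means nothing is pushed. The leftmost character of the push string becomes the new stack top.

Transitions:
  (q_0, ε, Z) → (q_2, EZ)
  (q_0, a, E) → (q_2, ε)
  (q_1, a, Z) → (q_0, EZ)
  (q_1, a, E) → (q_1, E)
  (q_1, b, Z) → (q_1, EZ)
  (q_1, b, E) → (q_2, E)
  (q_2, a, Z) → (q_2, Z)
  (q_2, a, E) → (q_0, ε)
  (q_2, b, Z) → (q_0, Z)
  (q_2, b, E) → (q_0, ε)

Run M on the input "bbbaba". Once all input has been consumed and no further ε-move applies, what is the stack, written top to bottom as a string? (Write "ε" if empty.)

(q_0, bbbaba, Z)
  ε-move, top Z: go to q_2, push EZ → (q_2, bbbaba, EZ)
  read b, top E: go to q_0, push ε → (q_0, bbaba, Z)
  ε-move, top Z: go to q_2, push EZ → (q_2, bbaba, EZ)
  read b, top E: go to q_0, push ε → (q_0, baba, Z)
  ε-move, top Z: go to q_2, push EZ → (q_2, baba, EZ)
  read b, top E: go to q_0, push ε → (q_0, aba, Z)
  ε-move, top Z: go to q_2, push EZ → (q_2, aba, EZ)
  read a, top E: go to q_0, push ε → (q_0, ba, Z)
  ε-move, top Z: go to q_2, push EZ → (q_2, ba, EZ)
  read b, top E: go to q_0, push ε → (q_0, a, Z)
  ε-move, top Z: go to q_2, push EZ → (q_2, a, EZ)
  read a, top E: go to q_0, push ε → (q_0, ε, Z)
  ε-move, top Z: go to q_2, push EZ → (q_2, ε, EZ)
All input consumed in state q_2 with stack EZ.

EZ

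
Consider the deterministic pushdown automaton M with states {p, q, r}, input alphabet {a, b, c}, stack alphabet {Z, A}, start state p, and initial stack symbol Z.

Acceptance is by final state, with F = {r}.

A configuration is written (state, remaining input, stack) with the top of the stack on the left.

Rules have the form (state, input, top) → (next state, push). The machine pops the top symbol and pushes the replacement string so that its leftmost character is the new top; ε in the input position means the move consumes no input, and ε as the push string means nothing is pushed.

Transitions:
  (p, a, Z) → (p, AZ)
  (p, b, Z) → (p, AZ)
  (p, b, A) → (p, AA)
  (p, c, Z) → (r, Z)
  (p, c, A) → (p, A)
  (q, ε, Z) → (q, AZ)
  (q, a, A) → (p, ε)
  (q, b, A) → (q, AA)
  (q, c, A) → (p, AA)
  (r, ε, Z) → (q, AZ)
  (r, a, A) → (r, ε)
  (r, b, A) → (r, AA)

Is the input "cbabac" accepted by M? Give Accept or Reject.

Reject

(p, cbabac, Z)
  read c, top Z: go to r, push Z → (r, babac, Z)
  ε-move, top Z: go to q, push AZ → (q, babac, AZ)
  read b, top A: go to q, push AA → (q, abac, AAZ)
  read a, top A: go to p, push ε → (p, bac, AZ)
  read b, top A: go to p, push AA → (p, ac, AAZ)
No transition applies at (p, ac, AAZ); input not fully consumed.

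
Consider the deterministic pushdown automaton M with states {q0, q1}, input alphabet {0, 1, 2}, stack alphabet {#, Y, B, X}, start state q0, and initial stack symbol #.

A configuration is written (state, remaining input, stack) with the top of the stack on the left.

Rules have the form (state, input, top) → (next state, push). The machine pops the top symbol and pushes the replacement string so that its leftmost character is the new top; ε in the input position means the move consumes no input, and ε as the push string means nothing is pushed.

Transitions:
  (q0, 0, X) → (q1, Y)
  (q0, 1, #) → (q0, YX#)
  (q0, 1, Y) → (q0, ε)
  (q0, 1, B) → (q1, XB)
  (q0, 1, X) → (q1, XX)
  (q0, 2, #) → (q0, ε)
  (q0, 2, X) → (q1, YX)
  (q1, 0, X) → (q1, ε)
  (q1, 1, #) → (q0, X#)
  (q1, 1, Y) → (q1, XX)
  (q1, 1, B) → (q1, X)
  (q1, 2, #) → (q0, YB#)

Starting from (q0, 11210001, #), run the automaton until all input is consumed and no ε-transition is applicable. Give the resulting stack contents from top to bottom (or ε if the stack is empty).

X#

(q0, 11210001, #)
  read 1, top #: go to q0, push YX# → (q0, 1210001, YX#)
  read 1, top Y: go to q0, push ε → (q0, 210001, X#)
  read 2, top X: go to q1, push YX → (q1, 10001, YX#)
  read 1, top Y: go to q1, push XX → (q1, 0001, XXX#)
  read 0, top X: go to q1, push ε → (q1, 001, XX#)
  read 0, top X: go to q1, push ε → (q1, 01, X#)
  read 0, top X: go to q1, push ε → (q1, 1, #)
  read 1, top #: go to q0, push X# → (q0, ε, X#)
All input consumed in state q0 with stack X#.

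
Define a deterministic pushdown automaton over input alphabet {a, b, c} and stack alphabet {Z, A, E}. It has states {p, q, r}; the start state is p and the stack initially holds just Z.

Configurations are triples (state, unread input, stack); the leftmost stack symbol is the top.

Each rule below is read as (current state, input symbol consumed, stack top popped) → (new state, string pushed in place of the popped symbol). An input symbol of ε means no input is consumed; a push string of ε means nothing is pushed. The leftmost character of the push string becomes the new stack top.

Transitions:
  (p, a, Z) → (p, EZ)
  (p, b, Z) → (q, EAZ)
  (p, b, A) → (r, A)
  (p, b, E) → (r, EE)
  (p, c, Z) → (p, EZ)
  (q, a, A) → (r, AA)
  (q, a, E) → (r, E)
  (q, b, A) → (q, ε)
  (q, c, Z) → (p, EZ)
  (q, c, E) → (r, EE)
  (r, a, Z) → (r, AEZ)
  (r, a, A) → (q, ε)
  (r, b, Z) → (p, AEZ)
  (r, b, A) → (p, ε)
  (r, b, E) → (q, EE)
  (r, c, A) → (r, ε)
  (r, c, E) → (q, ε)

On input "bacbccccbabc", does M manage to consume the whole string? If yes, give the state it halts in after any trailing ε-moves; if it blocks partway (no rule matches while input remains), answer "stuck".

stuck

(p, bacbccccbabc, Z) ⊢ (q, acbccccbabc, EAZ) ⊢ (r, cbccccbabc, EAZ) ⊢ (q, bccccbabc, AZ) ⊢ (q, ccccbabc, Z) ⊢ (p, cccbabc, EZ)
No transition for (p, c, top E); M blocks with input cccbabc remaining.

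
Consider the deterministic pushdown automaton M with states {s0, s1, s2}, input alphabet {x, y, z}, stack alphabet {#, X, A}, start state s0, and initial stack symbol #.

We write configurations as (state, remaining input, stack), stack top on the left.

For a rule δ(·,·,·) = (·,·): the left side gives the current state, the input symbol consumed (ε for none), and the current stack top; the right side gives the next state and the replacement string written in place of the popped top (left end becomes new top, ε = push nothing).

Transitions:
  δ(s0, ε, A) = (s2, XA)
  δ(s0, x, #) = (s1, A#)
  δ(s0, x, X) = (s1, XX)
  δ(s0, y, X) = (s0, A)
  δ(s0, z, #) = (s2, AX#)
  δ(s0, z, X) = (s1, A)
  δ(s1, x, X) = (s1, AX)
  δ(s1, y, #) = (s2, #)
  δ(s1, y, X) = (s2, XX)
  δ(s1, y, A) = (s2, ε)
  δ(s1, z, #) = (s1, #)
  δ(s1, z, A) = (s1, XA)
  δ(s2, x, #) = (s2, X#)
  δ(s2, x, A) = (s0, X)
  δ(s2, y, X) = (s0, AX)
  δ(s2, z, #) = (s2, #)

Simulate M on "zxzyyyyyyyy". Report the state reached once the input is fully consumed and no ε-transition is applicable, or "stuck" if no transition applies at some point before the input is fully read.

(s0, zxzyyyyyyyy, #)
  read z, top #: go to s2, push AX# → (s2, xzyyyyyyyy, AX#)
  read x, top A: go to s0, push X → (s0, zyyyyyyyy, XX#)
  read z, top X: go to s1, push A → (s1, yyyyyyyy, AX#)
  read y, top A: go to s2, push ε → (s2, yyyyyyy, X#)
  read y, top X: go to s0, push AX → (s0, yyyyyy, AX#)
  ε-move, top A: go to s2, push XA → (s2, yyyyyy, XAX#)
  read y, top X: go to s0, push AX → (s0, yyyyy, AXAX#)
  ε-move, top A: go to s2, push XA → (s2, yyyyy, XAXAX#)
  read y, top X: go to s0, push AX → (s0, yyyy, AXAXAX#)
  ε-move, top A: go to s2, push XA → (s2, yyyy, XAXAXAX#)
  read y, top X: go to s0, push AX → (s0, yyy, AXAXAXAX#)
  ε-move, top A: go to s2, push XA → (s2, yyy, XAXAXAXAX#)
  read y, top X: go to s0, push AX → (s0, yy, AXAXAXAXAX#)
  ε-move, top A: go to s2, push XA → (s2, yy, XAXAXAXAXAX#)
  read y, top X: go to s0, push AX → (s0, y, AXAXAXAXAXAX#)
  ε-move, top A: go to s2, push XA → (s2, y, XAXAXAXAXAXAX#)
  read y, top X: go to s0, push AX → (s0, ε, AXAXAXAXAXAXAX#)
  ε-move, top A: go to s2, push XA → (s2, ε, XAXAXAXAXAXAXAX#)
All input consumed; M is in state s2.

s2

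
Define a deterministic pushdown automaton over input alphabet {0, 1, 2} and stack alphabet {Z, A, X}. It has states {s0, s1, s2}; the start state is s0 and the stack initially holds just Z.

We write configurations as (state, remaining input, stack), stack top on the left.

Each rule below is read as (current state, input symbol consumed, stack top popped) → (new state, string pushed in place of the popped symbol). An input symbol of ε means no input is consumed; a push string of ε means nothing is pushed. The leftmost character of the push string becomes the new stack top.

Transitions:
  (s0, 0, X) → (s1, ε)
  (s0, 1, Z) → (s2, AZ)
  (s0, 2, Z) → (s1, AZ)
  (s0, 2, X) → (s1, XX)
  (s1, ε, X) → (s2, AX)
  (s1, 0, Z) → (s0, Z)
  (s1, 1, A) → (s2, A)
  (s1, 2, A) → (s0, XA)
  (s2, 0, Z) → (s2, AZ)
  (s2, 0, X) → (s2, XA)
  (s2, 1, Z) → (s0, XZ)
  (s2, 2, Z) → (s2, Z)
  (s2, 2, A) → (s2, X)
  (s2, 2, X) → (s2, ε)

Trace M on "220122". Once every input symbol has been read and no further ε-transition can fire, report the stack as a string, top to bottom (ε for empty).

Z

(s0, 220122, Z)
  read 2, top Z: go to s1, push AZ → (s1, 20122, AZ)
  read 2, top A: go to s0, push XA → (s0, 0122, XAZ)
  read 0, top X: go to s1, push ε → (s1, 122, AZ)
  read 1, top A: go to s2, push A → (s2, 22, AZ)
  read 2, top A: go to s2, push X → (s2, 2, XZ)
  read 2, top X: go to s2, push ε → (s2, ε, Z)
All input consumed in state s2 with stack Z.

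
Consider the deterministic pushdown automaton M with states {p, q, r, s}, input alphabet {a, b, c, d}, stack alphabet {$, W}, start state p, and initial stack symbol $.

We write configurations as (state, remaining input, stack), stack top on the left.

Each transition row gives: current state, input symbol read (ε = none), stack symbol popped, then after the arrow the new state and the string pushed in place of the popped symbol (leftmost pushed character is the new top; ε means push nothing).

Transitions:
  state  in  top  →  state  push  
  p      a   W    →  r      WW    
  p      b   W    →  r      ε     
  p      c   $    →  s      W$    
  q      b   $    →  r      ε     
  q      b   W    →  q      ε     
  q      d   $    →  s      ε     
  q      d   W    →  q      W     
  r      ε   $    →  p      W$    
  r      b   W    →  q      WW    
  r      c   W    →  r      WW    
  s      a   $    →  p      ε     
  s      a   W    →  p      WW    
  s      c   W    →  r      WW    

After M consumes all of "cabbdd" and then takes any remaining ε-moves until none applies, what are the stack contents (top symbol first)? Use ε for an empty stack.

WW$

(p, cabbdd, $) ⊢ (s, abbdd, W$) ⊢ (p, bbdd, WW$) ⊢ (r, bdd, W$) ⊢ (q, dd, WW$) ⊢ (q, d, WW$) ⊢ (q, ε, WW$)
All input consumed in state q with stack WW$.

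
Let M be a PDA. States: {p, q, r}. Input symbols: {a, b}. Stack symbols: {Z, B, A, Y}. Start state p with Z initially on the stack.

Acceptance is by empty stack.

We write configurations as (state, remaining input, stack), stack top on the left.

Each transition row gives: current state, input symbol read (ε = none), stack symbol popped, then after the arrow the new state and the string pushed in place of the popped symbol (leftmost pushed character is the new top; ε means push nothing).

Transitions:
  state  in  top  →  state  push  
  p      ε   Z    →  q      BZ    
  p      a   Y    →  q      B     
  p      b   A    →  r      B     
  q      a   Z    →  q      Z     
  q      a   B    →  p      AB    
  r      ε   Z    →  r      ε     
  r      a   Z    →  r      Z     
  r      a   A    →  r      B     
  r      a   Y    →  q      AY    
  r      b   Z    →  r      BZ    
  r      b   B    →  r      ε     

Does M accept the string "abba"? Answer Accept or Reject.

Reject

No computation consumes all input and empties the stack.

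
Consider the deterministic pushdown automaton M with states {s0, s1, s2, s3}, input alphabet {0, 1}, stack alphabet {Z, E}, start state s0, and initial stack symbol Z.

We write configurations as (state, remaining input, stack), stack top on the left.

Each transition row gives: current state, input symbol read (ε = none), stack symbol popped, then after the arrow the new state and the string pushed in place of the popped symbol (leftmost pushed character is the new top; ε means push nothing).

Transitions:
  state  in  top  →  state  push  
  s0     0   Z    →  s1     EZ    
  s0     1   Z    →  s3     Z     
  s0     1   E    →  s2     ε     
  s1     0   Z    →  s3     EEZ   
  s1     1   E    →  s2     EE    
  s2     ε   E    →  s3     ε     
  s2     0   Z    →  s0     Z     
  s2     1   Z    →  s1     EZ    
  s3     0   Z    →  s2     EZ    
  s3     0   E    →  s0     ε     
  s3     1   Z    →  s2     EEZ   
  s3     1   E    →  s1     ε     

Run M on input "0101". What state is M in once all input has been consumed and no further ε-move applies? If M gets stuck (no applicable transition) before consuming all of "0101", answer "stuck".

(s0, 0101, Z) ⊢ (s1, 101, EZ) ⊢ (s2, 01, EEZ) ⊢ (s3, 01, EZ) ⊢ (s0, 1, Z) ⊢ (s3, ε, Z)
All input consumed; M is in state s3.

s3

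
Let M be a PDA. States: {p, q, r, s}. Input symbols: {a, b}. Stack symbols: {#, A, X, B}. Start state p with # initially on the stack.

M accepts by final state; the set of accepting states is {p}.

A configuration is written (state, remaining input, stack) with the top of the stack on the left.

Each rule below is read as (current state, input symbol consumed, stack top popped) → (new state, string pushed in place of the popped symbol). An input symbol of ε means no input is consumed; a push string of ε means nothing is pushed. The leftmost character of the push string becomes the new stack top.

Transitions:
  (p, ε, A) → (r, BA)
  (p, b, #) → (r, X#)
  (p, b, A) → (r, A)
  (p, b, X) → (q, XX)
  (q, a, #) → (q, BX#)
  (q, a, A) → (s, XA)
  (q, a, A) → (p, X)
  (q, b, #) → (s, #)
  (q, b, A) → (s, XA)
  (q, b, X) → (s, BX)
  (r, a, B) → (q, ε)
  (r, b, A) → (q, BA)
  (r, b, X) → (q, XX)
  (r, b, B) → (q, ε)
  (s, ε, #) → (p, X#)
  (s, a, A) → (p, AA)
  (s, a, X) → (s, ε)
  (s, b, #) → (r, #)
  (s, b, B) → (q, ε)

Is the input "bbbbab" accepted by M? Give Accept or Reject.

Reject

No computation consumes all input and reaches a final state.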